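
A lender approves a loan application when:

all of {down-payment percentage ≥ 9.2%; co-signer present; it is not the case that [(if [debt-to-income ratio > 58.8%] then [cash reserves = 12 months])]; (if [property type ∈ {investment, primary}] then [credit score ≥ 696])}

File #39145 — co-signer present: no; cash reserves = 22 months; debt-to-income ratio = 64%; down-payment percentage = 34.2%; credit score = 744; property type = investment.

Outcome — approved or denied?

Denied

Atomic conditions:
  down-payment percentage ≥ 9.2%: 34.2 ≥ 9.2 is true
  co-signer present: no → false
  debt-to-income ratio > 58.8%: 64 > 58.8 is true
  cash reserves = 12 months: 22 == 12 is false
  property type ∈ {investment, primary}: investment is in the set → true
  credit score ≥ 696: 744 ≥ 696 is true
Combine:
[3.1] true → false = false
[3] NOT false = true
[4] true → true = true
[root] true AND false AND true AND true = false
Overall: false → denied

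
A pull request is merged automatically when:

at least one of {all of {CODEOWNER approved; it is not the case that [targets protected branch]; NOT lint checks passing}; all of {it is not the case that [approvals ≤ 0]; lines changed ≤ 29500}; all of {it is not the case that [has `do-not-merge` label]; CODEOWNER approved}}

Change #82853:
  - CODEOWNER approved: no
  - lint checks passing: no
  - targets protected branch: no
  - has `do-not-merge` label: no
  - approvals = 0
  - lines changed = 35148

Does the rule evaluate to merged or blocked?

Blocked

Atomic conditions:
  CODEOWNER approved: no → false
  targets protected branch: no → false
  NOT lint checks passing: no → true
  approvals ≤ 0: 0 ≤ 0 is true
  lines changed ≤ 29500: 35148 ≤ 29500 is false
  has `do-not-merge` label: no → false
Combine:
[1.2] NOT false = true
[1] false AND true AND true = false
[2.1] NOT true = false
[2] false AND false = false
[3.1] NOT false = true
[3] true AND false = false
[root] false OR false OR false = false
Overall: false → blocked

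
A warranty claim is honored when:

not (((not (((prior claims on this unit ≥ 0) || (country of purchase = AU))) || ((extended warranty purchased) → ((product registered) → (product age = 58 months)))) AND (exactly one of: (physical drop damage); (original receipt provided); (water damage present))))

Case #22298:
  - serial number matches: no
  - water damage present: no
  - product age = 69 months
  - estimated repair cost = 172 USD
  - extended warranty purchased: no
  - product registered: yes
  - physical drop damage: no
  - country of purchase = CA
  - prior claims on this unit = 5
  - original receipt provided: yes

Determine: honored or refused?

Atomic conditions:
  prior claims on this unit ≥ 0: 5 ≥ 0 is true
  country of purchase = AU: CA == AU is false
  extended warranty purchased: no → false
  product registered: yes → true
  product age = 58 months: 69 == 58 is false
  physical drop damage: no → false
  original receipt provided: yes → true
  water damage present: no → false
Combine:
[1.1.1.1] true OR false = true
[1.1.1] NOT true = false
[1.1.2.2] true → false = false
[1.1.2] false → false (antecedent false ⇒ implication holds) = true
[1.1] false OR true = true
[1.2] exactly-one(false, true, false) = true
[1] true AND true = true
[root] NOT true = false
Overall: false → refused

Refused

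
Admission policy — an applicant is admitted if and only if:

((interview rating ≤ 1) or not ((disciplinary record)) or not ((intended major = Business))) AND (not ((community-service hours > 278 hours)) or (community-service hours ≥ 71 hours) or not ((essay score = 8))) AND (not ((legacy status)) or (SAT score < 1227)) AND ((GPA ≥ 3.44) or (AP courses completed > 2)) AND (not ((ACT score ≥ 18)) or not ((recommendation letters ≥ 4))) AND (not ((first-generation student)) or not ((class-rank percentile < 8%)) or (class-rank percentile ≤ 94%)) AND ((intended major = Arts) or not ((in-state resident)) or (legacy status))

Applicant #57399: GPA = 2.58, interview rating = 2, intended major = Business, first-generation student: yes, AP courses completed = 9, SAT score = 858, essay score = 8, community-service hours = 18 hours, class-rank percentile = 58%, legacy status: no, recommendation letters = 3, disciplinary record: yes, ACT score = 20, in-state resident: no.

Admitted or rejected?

Rejected

Atomic conditions:
  interview rating ≤ 1: 2 ≤ 1 is false
  disciplinary record: yes → true
  intended major = Business: Business == Business is true
  community-service hours > 278 hours: 18 > 278 is false
  community-service hours ≥ 71 hours: 18 ≥ 71 is false
  essay score = 8: 8 == 8 is true
  legacy status: no → false
  SAT score < 1227: 858 < 1227 is true
  GPA ≥ 3.44: 2.58 ≥ 3.44 is false
  AP courses completed > 2: 9 > 2 is true
  ACT score ≥ 18: 20 ≥ 18 is true
  recommendation letters ≥ 4: 3 ≥ 4 is false
  first-generation student: yes → true
  class-rank percentile < 8%: 58 < 8 is false
  class-rank percentile ≤ 94%: 58 ≤ 94 is true
  intended major = Arts: Business == Arts is false
  in-state resident: no → false
Combine:
[1.2] NOT true = false
[1.3] NOT true = false
[1] false OR false OR false = false
[2.1] NOT false = true
[2.3] NOT true = false
[2] true OR false OR false = true
[3.1] NOT false = true
[3] true OR true = true
[4] false OR true = true
[5.1] NOT true = false
[5.2] NOT false = true
[5] false OR true = true
[6.1] NOT true = false
[6.2] NOT false = true
[6] false OR true OR true = true
[7.2] NOT false = true
[7] false OR true OR false = true
[root] false AND true AND true AND true AND true AND true AND true = false
Overall: false → rejected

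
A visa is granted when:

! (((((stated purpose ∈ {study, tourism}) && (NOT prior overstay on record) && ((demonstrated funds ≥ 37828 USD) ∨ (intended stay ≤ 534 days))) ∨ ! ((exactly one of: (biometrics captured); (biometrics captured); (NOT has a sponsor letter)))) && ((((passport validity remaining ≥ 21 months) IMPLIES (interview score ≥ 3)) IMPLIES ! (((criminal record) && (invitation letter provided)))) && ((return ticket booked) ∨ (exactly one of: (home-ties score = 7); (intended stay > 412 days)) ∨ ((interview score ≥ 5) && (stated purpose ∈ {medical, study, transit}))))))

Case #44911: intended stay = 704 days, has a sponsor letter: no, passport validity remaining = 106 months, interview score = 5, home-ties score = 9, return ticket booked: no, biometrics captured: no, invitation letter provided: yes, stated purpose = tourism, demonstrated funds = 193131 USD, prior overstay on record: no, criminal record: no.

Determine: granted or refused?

Refused

Atomic conditions:
  stated purpose ∈ {study, tourism}: tourism is in the set → true
  NOT prior overstay on record: no → true
  demonstrated funds ≥ 37828 USD: 193131 ≥ 37828 is true
  intended stay ≤ 534 days: 704 ≤ 534 is false
  biometrics captured: no → false
  NOT has a sponsor letter: no → true
  passport validity remaining ≥ 21 months: 106 ≥ 21 is true
  interview score ≥ 3: 5 ≥ 3 is true
  criminal record: no → false
  invitation letter provided: yes → true
  return ticket booked: no → false
  home-ties score = 7: 9 == 7 is false
  intended stay > 412 days: 704 > 412 is true
  interview score ≥ 5: 5 ≥ 5 is true
  stated purpose ∈ {medical, study, transit}: tourism is not in the set → false
Combine:
[1.1.1.3] true OR false = true
[1.1.1] true AND true AND true = true
[1.1.2.1] exactly-one(false, false, true) = true
[1.1.2] NOT true = false
[1.1] true OR false = true
[1.2.1.1] true → true = true
[1.2.1.2.1] false AND true = false
[1.2.1.2] NOT false = true
[1.2.1] true → true = true
[1.2.2.2] exactly-one(false, true) = true
[1.2.2.3] true AND false = false
[1.2.2] false OR true OR false = true
[1.2] true AND true = true
[1] true AND true = true
[root] NOT true = false
Overall: false → refused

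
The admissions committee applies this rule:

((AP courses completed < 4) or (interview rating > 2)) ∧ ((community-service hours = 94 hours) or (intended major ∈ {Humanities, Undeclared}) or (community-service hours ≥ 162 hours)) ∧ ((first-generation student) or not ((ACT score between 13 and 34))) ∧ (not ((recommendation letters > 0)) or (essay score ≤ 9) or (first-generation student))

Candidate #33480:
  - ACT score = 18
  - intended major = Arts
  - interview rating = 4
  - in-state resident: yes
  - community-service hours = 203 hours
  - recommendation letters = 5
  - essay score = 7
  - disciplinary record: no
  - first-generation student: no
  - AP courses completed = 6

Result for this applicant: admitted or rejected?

Atomic conditions:
  AP courses completed < 4: 6 < 4 is false
  interview rating > 2: 4 > 2 is true
  community-service hours = 94 hours: 203 == 94 is false
  intended major ∈ {Humanities, Undeclared}: Arts is not in the set → false
  community-service hours ≥ 162 hours: 203 ≥ 162 is true
  first-generation student: no → false
  ACT score between 13 and 34: 18 in [13, 34] is true
  recommendation letters > 0: 5 > 0 is true
  essay score ≤ 9: 7 ≤ 9 is true
Combine:
[1] false OR true = true
[2] false OR false OR true = true
[3.2] NOT true = false
[3] false OR false = false
[4.1] NOT true = false
[4] false OR true OR false = true
[root] true AND true AND false AND true = false
Overall: false → rejected

Rejected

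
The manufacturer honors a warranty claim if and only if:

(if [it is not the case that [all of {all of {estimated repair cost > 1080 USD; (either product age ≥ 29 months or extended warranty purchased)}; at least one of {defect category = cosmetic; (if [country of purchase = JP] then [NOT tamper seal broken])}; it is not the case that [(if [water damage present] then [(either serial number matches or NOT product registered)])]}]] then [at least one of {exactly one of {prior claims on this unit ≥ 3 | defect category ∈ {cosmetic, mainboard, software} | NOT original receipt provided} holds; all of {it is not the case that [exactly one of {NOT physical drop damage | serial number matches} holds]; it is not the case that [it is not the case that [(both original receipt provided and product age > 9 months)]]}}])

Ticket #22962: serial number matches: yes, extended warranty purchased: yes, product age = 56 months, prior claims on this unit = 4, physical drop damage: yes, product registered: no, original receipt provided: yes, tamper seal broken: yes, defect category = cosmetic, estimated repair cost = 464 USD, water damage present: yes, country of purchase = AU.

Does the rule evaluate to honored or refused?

Atomic conditions:
  estimated repair cost > 1080 USD: 464 > 1080 is false
  product age ≥ 29 months: 56 ≥ 29 is true
  extended warranty purchased: yes → true
  defect category = cosmetic: cosmetic == cosmetic is true
  country of purchase = JP: AU == JP is false
  NOT tamper seal broken: yes → false
  water damage present: yes → true
  serial number matches: yes → true
  NOT product registered: no → true
  prior claims on this unit ≥ 3: 4 ≥ 3 is true
  defect category ∈ {cosmetic, mainboard, software}: cosmetic is in the set → true
  NOT original receipt provided: yes → false
  NOT physical drop damage: yes → false
  original receipt provided: yes → true
  product age > 9 months: 56 > 9 is true
Combine:
[1.1.1.2] true OR true = true
[1.1.1] false AND true = false
[1.1.2.2] false → false (antecedent false ⇒ implication holds) = true
[1.1.2] true OR true = true
[1.1.3.1.2] true OR true = true
[1.1.3.1] true → true = true
[1.1.3] NOT true = false
[1.1] false AND true AND false = false
[1] NOT false = true
[2.1] exactly-one(true, true, false) = false
[2.2.1.1] exactly-one(false, true) = true
[2.2.1] NOT true = false
[2.2.2.1.1] true AND true = true
[2.2.2.1] NOT true = false
[2.2.2] NOT false = true
[2.2] false AND true = false
[2] false OR false = false
[root] true → false = false
Overall: false → refused

Refused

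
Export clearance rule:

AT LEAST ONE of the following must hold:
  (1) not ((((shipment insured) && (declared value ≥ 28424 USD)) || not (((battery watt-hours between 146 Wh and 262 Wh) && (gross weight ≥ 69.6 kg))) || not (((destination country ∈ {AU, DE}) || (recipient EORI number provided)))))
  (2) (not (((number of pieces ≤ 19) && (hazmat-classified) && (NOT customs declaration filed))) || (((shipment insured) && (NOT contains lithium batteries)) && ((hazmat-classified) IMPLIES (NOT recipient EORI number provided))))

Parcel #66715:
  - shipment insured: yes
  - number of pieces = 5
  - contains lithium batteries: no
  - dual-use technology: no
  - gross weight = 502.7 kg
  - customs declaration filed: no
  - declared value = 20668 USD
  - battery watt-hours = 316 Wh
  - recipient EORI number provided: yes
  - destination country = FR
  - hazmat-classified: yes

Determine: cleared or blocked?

Blocked

Atomic conditions:
  shipment insured: yes → true
  declared value ≥ 28424 USD: 20668 ≥ 28424 is false
  battery watt-hours between 146 Wh and 262 Wh: 316 in [146, 262] is false
  gross weight ≥ 69.6 kg: 502.7 ≥ 69.6 is true
  destination country ∈ {AU, DE}: FR is not in the set → false
  recipient EORI number provided: yes → true
  number of pieces ≤ 19: 5 ≤ 19 is true
  hazmat-classified: yes → true
  NOT customs declaration filed: no → true
  NOT contains lithium batteries: no → true
  NOT recipient EORI number provided: yes → false
Combine:
[1.1.1] true AND false = false
[1.1.2.1] false AND true = false
[1.1.2] NOT false = true
[1.1.3.1] false OR true = true
[1.1.3] NOT true = false
[1.1] false OR true OR false = true
[1] NOT true = false
[2.1.1] true AND true AND true = true
[2.1] NOT true = false
[2.2.1] true AND true = true
[2.2.2] true → false = false
[2.2] true AND false = false
[2] false OR false = false
[root] false OR false = false
Overall: false → blocked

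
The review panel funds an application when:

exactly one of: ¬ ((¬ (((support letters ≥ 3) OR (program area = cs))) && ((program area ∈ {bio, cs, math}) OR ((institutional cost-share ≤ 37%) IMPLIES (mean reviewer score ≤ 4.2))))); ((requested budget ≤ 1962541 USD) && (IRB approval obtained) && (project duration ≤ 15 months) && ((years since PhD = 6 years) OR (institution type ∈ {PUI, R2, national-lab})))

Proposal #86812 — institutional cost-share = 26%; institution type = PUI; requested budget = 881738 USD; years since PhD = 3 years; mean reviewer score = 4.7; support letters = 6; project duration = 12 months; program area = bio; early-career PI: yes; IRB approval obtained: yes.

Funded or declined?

Atomic conditions:
  support letters ≥ 3: 6 ≥ 3 is true
  program area = cs: bio == cs is false
  program area ∈ {bio, cs, math}: bio is in the set → true
  institutional cost-share ≤ 37%: 26 ≤ 37 is true
  mean reviewer score ≤ 4.2: 4.7 ≤ 4.2 is false
  requested budget ≤ 1962541 USD: 881738 ≤ 1962541 is true
  IRB approval obtained: yes → true
  project duration ≤ 15 months: 12 ≤ 15 is true
  years since PhD = 6 years: 3 == 6 is false
  institution type ∈ {PUI, R2, national-lab}: PUI is in the set → true
Combine:
[1.1.1.1] true OR false = true
[1.1.1] NOT true = false
[1.1.2.2] true → false = false
[1.1.2] true OR false = true
[1.1] false AND true = false
[1] NOT false = true
[2.4] false OR true = true
[2] true AND true AND true AND true = true
[root] exactly-one(true, true) = false
Overall: false → declined

Declined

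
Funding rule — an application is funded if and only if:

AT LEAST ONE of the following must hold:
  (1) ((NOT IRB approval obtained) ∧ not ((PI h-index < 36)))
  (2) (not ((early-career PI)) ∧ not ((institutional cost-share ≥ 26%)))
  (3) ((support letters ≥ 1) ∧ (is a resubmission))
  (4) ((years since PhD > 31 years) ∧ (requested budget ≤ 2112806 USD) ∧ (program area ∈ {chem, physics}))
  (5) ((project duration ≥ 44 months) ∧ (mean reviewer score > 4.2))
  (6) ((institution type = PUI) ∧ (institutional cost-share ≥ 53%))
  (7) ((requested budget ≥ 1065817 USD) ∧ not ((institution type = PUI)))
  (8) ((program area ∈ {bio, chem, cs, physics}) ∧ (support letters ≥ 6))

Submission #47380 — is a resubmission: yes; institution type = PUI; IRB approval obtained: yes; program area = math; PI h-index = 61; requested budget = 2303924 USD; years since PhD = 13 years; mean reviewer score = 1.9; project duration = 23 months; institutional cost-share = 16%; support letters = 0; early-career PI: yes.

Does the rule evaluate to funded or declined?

Atomic conditions:
  NOT IRB approval obtained: yes → false
  PI h-index < 36: 61 < 36 is false
  early-career PI: yes → true
  institutional cost-share ≥ 26%: 16 ≥ 26 is false
  support letters ≥ 1: 0 ≥ 1 is false
  is a resubmission: yes → true
  years since PhD > 31 years: 13 > 31 is false
  requested budget ≤ 2112806 USD: 2303924 ≤ 2112806 is false
  program area ∈ {chem, physics}: math is not in the set → false
  project duration ≥ 44 months: 23 ≥ 44 is false
  mean reviewer score > 4.2: 1.9 > 4.2 is false
  institution type = PUI: PUI == PUI is true
  institutional cost-share ≥ 53%: 16 ≥ 53 is false
  requested budget ≥ 1065817 USD: 2303924 ≥ 1065817 is true
  program area ∈ {bio, chem, cs, physics}: math is not in the set → false
  support letters ≥ 6: 0 ≥ 6 is false
Combine:
[1.2] NOT false = true
[1] false AND true = false
[2.1] NOT true = false
[2.2] NOT false = true
[2] false AND true = false
[3] false AND true = false
[4] false AND false AND false = false
[5] false AND false = false
[6] true AND false = false
[7.2] NOT true = false
[7] true AND false = false
[8] false AND false = false
[root] false OR false OR false OR false OR false OR false OR false OR false = false
Overall: false → declined

Declined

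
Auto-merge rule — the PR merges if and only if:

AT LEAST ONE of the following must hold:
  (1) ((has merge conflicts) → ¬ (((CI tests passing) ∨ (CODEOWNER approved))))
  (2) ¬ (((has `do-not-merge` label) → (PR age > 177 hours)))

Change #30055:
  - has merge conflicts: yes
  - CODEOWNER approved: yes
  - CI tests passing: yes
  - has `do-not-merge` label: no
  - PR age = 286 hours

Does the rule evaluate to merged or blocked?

Blocked

Atomic conditions:
  has merge conflicts: yes → true
  CI tests passing: yes → true
  CODEOWNER approved: yes → true
  has `do-not-merge` label: no → false
  PR age > 177 hours: 286 > 177 is true
Combine:
[1.2.1] true OR true = true
[1.2] NOT true = false
[1] true → false = false
[2.1] false → true (antecedent false ⇒ implication holds) = true
[2] NOT true = false
[root] false OR false = false
Overall: false → blocked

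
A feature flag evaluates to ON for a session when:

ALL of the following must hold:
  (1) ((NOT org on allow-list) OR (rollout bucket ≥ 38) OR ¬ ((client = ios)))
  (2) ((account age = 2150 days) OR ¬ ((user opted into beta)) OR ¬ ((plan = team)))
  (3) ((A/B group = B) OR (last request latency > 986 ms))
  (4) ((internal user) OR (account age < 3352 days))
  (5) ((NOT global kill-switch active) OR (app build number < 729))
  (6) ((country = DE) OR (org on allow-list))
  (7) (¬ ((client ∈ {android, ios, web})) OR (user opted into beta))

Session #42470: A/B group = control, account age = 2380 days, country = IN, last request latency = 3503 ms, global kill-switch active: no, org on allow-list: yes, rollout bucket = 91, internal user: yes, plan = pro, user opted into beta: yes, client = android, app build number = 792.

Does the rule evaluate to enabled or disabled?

Atomic conditions:
  NOT org on allow-list: yes → false
  rollout bucket ≥ 38: 91 ≥ 38 is true
  client = ios: android == ios is false
  account age = 2150 days: 2380 == 2150 is false
  user opted into beta: yes → true
  plan = team: pro == team is false
  A/B group = B: control == B is false
  last request latency > 986 ms: 3503 > 986 is true
  internal user: yes → true
  account age < 3352 days: 2380 < 3352 is true
  NOT global kill-switch active: no → true
  app build number < 729: 792 < 729 is false
  country = DE: IN == DE is false
  org on allow-list: yes → true
  client ∈ {android, ios, web}: android is in the set → true
Combine:
[1.3] NOT false = true
[1] false OR true OR true = true
[2.2] NOT true = false
[2.3] NOT false = true
[2] false OR false OR true = true
[3] false OR true = true
[4] true OR true = true
[5] true OR false = true
[6] false OR true = true
[7.1] NOT true = false
[7] false OR true = true
[root] true AND true AND true AND true AND true AND true AND true = true
Overall: true → enabled

Enabled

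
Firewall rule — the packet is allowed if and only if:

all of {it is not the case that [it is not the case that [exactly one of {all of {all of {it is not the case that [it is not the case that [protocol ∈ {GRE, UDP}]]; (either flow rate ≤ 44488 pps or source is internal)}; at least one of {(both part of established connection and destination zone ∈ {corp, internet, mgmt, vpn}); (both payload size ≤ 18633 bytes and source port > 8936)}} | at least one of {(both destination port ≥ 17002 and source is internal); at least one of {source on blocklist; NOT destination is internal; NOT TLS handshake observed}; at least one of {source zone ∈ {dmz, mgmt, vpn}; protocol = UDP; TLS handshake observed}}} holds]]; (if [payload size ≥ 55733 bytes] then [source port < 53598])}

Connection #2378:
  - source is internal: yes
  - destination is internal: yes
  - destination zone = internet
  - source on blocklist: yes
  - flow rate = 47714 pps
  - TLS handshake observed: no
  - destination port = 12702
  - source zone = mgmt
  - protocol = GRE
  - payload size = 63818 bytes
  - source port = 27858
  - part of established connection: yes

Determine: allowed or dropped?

Atomic conditions:
  protocol ∈ {GRE, UDP}: GRE is in the set → true
  flow rate ≤ 44488 pps: 47714 ≤ 44488 is false
  source is internal: yes → true
  part of established connection: yes → true
  destination zone ∈ {corp, internet, mgmt, vpn}: internet is in the set → true
  payload size ≤ 18633 bytes: 63818 ≤ 18633 is false
  source port > 8936: 27858 > 8936 is true
  destination port ≥ 17002: 12702 ≥ 17002 is false
  source on blocklist: yes → true
  NOT destination is internal: yes → false
  NOT TLS handshake observed: no → true
  source zone ∈ {dmz, mgmt, vpn}: mgmt is in the set → true
  protocol = UDP: GRE == UDP is false
  TLS handshake observed: no → false
  payload size ≥ 55733 bytes: 63818 ≥ 55733 is true
  source port < 53598: 27858 < 53598 is true
Combine:
[1.1.1.1.1.1.1] NOT true = false
[1.1.1.1.1.1] NOT false = true
[1.1.1.1.1.2] false OR true = true
[1.1.1.1.1] true AND true = true
[1.1.1.1.2.1] true AND true = true
[1.1.1.1.2.2] false AND true = false
[1.1.1.1.2] true OR false = true
[1.1.1.1] true AND true = true
[1.1.1.2.1] false AND true = false
[1.1.1.2.2] true OR false OR true = true
[1.1.1.2.3] true OR false OR false = true
[1.1.1.2] false OR true OR true = true
[1.1.1] exactly-one(true, true) = false
[1.1] NOT false = true
[1] NOT true = false
[2] true → true = true
[root] false AND true = false
Overall: false → dropped

Dropped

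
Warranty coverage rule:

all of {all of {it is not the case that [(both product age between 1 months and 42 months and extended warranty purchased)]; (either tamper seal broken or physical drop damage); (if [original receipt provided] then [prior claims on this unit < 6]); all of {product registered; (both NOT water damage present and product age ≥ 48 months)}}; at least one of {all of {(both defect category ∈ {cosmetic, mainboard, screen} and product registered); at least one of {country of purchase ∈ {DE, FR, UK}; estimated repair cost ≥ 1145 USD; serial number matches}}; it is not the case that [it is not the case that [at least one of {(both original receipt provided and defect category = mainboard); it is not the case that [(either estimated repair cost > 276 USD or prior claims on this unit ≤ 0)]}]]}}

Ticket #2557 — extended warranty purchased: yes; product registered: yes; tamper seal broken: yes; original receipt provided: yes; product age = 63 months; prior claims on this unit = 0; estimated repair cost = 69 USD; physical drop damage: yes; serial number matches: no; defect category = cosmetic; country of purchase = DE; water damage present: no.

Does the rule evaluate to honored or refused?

Honored

Atomic conditions:
  product age between 1 months and 42 months: 63 in [1, 42] is false
  extended warranty purchased: yes → true
  tamper seal broken: yes → true
  physical drop damage: yes → true
  original receipt provided: yes → true
  prior claims on this unit < 6: 0 < 6 is true
  product registered: yes → true
  NOT water damage present: no → true
  product age ≥ 48 months: 63 ≥ 48 is true
  defect category ∈ {cosmetic, mainboard, screen}: cosmetic is in the set → true
  country of purchase ∈ {DE, FR, UK}: DE is in the set → true
  estimated repair cost ≥ 1145 USD: 69 ≥ 1145 is false
  serial number matches: no → false
  defect category = mainboard: cosmetic == mainboard is false
  estimated repair cost > 276 USD: 69 > 276 is false
  prior claims on this unit ≤ 0: 0 ≤ 0 is true
Combine:
[1.1.1] false AND true = false
[1.1] NOT false = true
[1.2] true OR true = true
[1.3] true → true = true
[1.4.2] true AND true = true
[1.4] true AND true = true
[1] true AND true AND true AND true = true
[2.1.1] true AND true = true
[2.1.2] true OR false OR false = true
[2.1] true AND true = true
[2.2.1.1.1] true AND false = false
[2.2.1.1.2.1] false OR true = true
[2.2.1.1.2] NOT true = false
[2.2.1.1] false OR false = false
[2.2.1] NOT false = true
[2.2] NOT true = false
[2] true OR false = true
[root] true AND true = true
Overall: true → honored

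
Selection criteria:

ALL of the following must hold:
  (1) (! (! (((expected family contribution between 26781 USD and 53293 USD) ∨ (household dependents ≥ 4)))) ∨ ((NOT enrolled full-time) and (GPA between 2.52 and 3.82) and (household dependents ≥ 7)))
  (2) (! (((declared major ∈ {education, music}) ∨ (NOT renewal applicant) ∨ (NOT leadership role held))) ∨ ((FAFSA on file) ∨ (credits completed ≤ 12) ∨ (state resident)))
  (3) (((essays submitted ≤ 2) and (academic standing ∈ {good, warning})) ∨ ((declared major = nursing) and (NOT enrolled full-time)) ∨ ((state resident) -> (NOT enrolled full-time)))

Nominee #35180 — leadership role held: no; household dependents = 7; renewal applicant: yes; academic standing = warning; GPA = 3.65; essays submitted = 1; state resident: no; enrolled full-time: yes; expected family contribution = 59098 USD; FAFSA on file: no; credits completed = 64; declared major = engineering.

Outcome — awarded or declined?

Declined

Atomic conditions:
  expected family contribution between 26781 USD and 53293 USD: 59098 in [26781, 53293] is false
  household dependents ≥ 4: 7 ≥ 4 is true
  NOT enrolled full-time: yes → false
  GPA between 2.52 and 3.82: 3.65 in [2.52, 3.82] is true
  household dependents ≥ 7: 7 ≥ 7 is true
  declared major ∈ {education, music}: engineering is not in the set → false
  NOT renewal applicant: yes → false
  NOT leadership role held: no → true
  FAFSA on file: no → false
  credits completed ≤ 12: 64 ≤ 12 is false
  state resident: no → false
  essays submitted ≤ 2: 1 ≤ 2 is true
  academic standing ∈ {good, warning}: warning is in the set → true
  declared major = nursing: engineering == nursing is false
Combine:
[1.1.1.1] false OR true = true
[1.1.1] NOT true = false
[1.1] NOT false = true
[1.2] false AND true AND true = false
[1] true OR false = true
[2.1.1] false OR false OR true = true
[2.1] NOT true = false
[2.2] false OR false OR false = false
[2] false OR false = false
[3.1] true AND true = true
[3.2] false AND false = false
[3.3] false → false (antecedent false ⇒ implication holds) = true
[3] true OR false OR true = true
[root] true AND false AND true = false
Overall: false → declined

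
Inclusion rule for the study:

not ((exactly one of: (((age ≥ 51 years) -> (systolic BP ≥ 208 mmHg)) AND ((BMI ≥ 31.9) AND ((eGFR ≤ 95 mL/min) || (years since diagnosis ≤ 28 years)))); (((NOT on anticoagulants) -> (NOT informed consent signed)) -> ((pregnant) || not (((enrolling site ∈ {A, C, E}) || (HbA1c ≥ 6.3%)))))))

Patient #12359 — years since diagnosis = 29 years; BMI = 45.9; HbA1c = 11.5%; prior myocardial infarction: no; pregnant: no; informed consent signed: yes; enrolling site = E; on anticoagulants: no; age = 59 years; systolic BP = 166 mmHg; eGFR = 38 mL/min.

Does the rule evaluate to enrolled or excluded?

Excluded

Atomic conditions:
  age ≥ 51 years: 59 ≥ 51 is true
  systolic BP ≥ 208 mmHg: 166 ≥ 208 is false
  BMI ≥ 31.9: 45.9 ≥ 31.9 is true
  eGFR ≤ 95 mL/min: 38 ≤ 95 is true
  years since diagnosis ≤ 28 years: 29 ≤ 28 is false
  NOT on anticoagulants: no → true
  NOT informed consent signed: yes → false
  pregnant: no → false
  enrolling site ∈ {A, C, E}: E is in the set → true
  HbA1c ≥ 6.3%: 11.5 ≥ 6.3 is true
Combine:
[1.1.1] true → false = false
[1.1.2.2] true OR false = true
[1.1.2] true AND true = true
[1.1] false AND true = false
[1.2.1] true → false = false
[1.2.2.2.1] true OR true = true
[1.2.2.2] NOT true = false
[1.2.2] false OR false = false
[1.2] false → false (antecedent false ⇒ implication holds) = true
[1] exactly-one(false, true) = true
[root] NOT true = false
Overall: false → excluded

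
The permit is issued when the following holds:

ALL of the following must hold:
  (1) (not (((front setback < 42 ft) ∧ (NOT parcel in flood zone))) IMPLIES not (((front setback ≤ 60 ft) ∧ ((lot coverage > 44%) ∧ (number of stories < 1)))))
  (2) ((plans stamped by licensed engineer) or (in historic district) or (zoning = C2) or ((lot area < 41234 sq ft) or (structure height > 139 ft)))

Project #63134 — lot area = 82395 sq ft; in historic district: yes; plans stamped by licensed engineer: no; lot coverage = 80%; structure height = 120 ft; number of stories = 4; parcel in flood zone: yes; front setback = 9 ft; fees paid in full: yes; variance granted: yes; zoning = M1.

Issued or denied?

Atomic conditions:
  front setback < 42 ft: 9 < 42 is true
  NOT parcel in flood zone: yes → false
  front setback ≤ 60 ft: 9 ≤ 60 is true
  lot coverage > 44%: 80 > 44 is true
  number of stories < 1: 4 < 1 is false
  plans stamped by licensed engineer: no → false
  in historic district: yes → true
  zoning = C2: M1 == C2 is false
  lot area < 41234 sq ft: 82395 < 41234 is false
  structure height > 139 ft: 120 > 139 is false
Combine:
[1.1.1] true AND false = false
[1.1] NOT false = true
[1.2.1.2] true AND false = false
[1.2.1] true AND false = false
[1.2] NOT false = true
[1] true → true = true
[2.4] false OR false = false
[2] false OR true OR false OR false = true
[root] true AND true = true
Overall: true → issued

Issued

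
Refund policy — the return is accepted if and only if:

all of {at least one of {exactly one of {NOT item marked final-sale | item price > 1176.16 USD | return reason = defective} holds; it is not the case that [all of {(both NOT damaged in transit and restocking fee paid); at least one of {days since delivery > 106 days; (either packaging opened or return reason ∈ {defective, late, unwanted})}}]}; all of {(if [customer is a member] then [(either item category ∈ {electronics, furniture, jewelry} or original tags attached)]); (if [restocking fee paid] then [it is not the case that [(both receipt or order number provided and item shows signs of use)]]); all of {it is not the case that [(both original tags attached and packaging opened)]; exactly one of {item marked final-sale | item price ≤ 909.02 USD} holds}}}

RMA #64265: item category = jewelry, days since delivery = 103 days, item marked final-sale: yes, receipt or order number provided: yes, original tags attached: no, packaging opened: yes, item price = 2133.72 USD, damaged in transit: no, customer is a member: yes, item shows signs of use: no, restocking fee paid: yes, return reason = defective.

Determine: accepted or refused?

Atomic conditions:
  NOT item marked final-sale: yes → false
  item price > 1176.16 USD: 2133.72 > 1176.16 is true
  return reason = defective: defective == defective is true
  NOT damaged in transit: no → true
  restocking fee paid: yes → true
  days since delivery > 106 days: 103 > 106 is false
  packaging opened: yes → true
  return reason ∈ {defective, late, unwanted}: defective is in the set → true
  customer is a member: yes → true
  item category ∈ {electronics, furniture, jewelry}: jewelry is in the set → true
  original tags attached: no → false
  receipt or order number provided: yes → true
  item shows signs of use: no → false
  item marked final-sale: yes → true
  item price ≤ 909.02 USD: 2133.72 ≤ 909.02 is false
Combine:
[1.1] exactly-one(false, true, true) = false
[1.2.1.1] true AND true = true
[1.2.1.2.2] true OR true = true
[1.2.1.2] false OR true = true
[1.2.1] true AND true = true
[1.2] NOT true = false
[1] false OR false = false
[2.1.2] true OR false = true
[2.1] true → true = true
[2.2.2.1] true AND false = false
[2.2.2] NOT false = true
[2.2] true → true = true
[2.3.1.1] false AND true = false
[2.3.1] NOT false = true
[2.3.2] exactly-one(true, false) = true
[2.3] true AND true = true
[2] true AND true AND true = true
[root] false AND true = false
Overall: false → refused

Refused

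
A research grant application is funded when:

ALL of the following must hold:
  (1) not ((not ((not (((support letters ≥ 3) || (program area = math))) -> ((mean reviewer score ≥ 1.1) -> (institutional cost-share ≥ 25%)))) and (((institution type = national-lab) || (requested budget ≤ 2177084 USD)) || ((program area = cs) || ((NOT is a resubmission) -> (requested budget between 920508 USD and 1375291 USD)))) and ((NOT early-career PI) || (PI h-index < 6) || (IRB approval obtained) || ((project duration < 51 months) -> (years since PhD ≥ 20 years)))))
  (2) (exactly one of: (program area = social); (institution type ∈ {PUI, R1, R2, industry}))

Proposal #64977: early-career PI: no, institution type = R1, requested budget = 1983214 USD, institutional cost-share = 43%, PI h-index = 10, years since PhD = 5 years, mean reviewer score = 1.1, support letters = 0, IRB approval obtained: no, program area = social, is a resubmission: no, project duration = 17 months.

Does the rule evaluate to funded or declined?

Atomic conditions:
  support letters ≥ 3: 0 ≥ 3 is false
  program area = math: social == math is false
  mean reviewer score ≥ 1.1: 1.1 ≥ 1.1 is true
  institutional cost-share ≥ 25%: 43 ≥ 25 is true
  institution type = national-lab: R1 == national-lab is false
  requested budget ≤ 2177084 USD: 1983214 ≤ 2177084 is true
  program area = cs: social == cs is false
  NOT is a resubmission: no → true
  requested budget between 920508 USD and 1375291 USD: 1983214 in [920508, 1375291] is false
  NOT early-career PI: no → true
  PI h-index < 6: 10 < 6 is false
  IRB approval obtained: no → false
  project duration < 51 months: 17 < 51 is true
  years since PhD ≥ 20 years: 5 ≥ 20 is false
  program area = social: social == social is true
  institution type ∈ {PUI, R1, R2, industry}: R1 is in the set → true
Combine:
[1.1.1.1.1.1] false OR false = false
[1.1.1.1.1] NOT false = true
[1.1.1.1.2] true → true = true
[1.1.1.1] true → true = true
[1.1.1] NOT true = false
[1.1.2.1] false OR true = true
[1.1.2.2.2] true → false = false
[1.1.2.2] false OR false = false
[1.1.2] true OR false = true
[1.1.3.4] true → false = false
[1.1.3] true OR false OR false OR false = true
[1.1] false AND true AND true = false
[1] NOT false = true
[2] exactly-one(true, true) = false
[root] true AND false = false
Overall: false → declined

Declined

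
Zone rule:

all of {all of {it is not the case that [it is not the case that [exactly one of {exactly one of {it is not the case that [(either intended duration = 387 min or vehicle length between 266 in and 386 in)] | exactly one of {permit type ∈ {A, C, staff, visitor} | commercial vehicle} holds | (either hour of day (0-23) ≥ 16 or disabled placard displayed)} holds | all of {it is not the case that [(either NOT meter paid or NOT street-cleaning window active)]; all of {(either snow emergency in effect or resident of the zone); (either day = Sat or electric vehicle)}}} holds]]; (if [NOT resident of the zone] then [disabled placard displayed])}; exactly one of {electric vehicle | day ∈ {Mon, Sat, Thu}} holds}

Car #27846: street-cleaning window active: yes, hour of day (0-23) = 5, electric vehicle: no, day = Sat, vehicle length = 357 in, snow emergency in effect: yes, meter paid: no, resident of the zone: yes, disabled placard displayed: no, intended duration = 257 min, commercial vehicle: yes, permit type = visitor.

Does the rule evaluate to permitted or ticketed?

Atomic conditions:
  intended duration = 387 min: 257 == 387 is false
  vehicle length between 266 in and 386 in: 357 in [266, 386] is true
  permit type ∈ {A, C, staff, visitor}: visitor is in the set → true
  commercial vehicle: yes → true
  hour of day (0-23) ≥ 16: 5 ≥ 16 is false
  disabled placard displayed: no → false
  NOT meter paid: no → true
  NOT street-cleaning window active: yes → false
  snow emergency in effect: yes → true
  resident of the zone: yes → true
  day = Sat: Sat == Sat is true
  electric vehicle: no → false
  NOT resident of the zone: yes → false
  day ∈ {Mon, Sat, Thu}: Sat is in the set → true
Combine:
[1.1.1.1.1.1.1] false OR true = true
[1.1.1.1.1.1] NOT true = false
[1.1.1.1.1.2] exactly-one(true, true) = false
[1.1.1.1.1.3] false OR false = false
[1.1.1.1.1] exactly-one(false, false, false) = false
[1.1.1.1.2.1.1] true OR false = true
[1.1.1.1.2.1] NOT true = false
[1.1.1.1.2.2.1] true OR true = true
[1.1.1.1.2.2.2] true OR false = true
[1.1.1.1.2.2] true AND true = true
[1.1.1.1.2] false AND true = false
[1.1.1.1] exactly-one(false, false) = false
[1.1.1] NOT false = true
[1.1] NOT true = false
[1.2] false → false (antecedent false ⇒ implication holds) = true
[1] false AND true = false
[2] exactly-one(false, true) = true
[root] false AND true = false
Overall: false → ticketed

Ticketed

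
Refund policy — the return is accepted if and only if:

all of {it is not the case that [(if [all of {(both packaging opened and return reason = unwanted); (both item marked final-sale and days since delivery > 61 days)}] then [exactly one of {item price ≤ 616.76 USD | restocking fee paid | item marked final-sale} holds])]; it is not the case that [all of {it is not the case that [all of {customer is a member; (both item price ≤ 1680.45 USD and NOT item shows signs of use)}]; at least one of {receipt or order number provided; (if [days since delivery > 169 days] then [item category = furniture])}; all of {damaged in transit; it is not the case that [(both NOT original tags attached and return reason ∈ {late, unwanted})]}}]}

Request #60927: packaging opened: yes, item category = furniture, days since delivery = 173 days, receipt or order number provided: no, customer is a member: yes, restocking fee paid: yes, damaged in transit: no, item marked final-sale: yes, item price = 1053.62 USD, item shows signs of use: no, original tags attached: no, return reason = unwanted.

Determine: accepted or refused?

Accepted

Atomic conditions:
  packaging opened: yes → true
  return reason = unwanted: unwanted == unwanted is true
  item marked final-sale: yes → true
  days since delivery > 61 days: 173 > 61 is true
  item price ≤ 616.76 USD: 1053.62 ≤ 616.76 is false
  restocking fee paid: yes → true
  customer is a member: yes → true
  item price ≤ 1680.45 USD: 1053.62 ≤ 1680.45 is true
  NOT item shows signs of use: no → true
  receipt or order number provided: no → false
  days since delivery > 169 days: 173 > 169 is true
  item category = furniture: furniture == furniture is true
  damaged in transit: no → false
  NOT original tags attached: no → true
  return reason ∈ {late, unwanted}: unwanted is in the set → true
Combine:
[1.1.1.1] true AND true = true
[1.1.1.2] true AND true = true
[1.1.1] true AND true = true
[1.1.2] exactly-one(false, true, true) = false
[1.1] true → false = false
[1] NOT false = true
[2.1.1.1.2] true AND true = true
[2.1.1.1] true AND true = true
[2.1.1] NOT true = false
[2.1.2.2] true → true = true
[2.1.2] false OR true = true
[2.1.3.2.1] true AND true = true
[2.1.3.2] NOT true = false
[2.1.3] false AND false = false
[2.1] false AND true AND false = false
[2] NOT false = true
[root] true AND true = true
Overall: true → accepted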